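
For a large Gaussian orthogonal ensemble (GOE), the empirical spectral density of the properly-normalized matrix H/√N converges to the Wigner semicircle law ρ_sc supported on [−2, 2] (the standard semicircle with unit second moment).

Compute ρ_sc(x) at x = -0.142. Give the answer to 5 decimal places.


ρ_sc(x) = (1/(2π)) √(4 − x²). With x = -0.142:
  4 − x² = 4 − (-0.142)² = 4 − 0.020164 = 3.979836.
  √(4 − x²) = 1.994953.
  1/(2π) = 0.159155.
  ρ_sc(-0.142) = 0.159155 · 1.994953 = 0.317507.

Rounded to 5 decimal places: ρ_sc(-0.142) ≈ 0.31751.


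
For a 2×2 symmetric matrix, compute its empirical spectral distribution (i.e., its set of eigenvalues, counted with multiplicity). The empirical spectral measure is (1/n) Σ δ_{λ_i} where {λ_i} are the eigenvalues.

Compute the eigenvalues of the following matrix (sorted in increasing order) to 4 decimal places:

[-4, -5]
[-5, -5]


Since M is real symmetric, both eigenvalues are real; they are the roots of det(λI − M) = λ² − (tr M) λ + det M.
tr M = -4 + (-5) = -9.
det M = (-4)·(-5) − (-5)² = 20 − 25 = -5.
Characteristic polynomial: λ² + 9λ − 5 = 0.
Discriminant Δ = (tr M)² − 4·det M = 81 − (-20) = 101; √Δ = 10.049876.
λ = (tr M ± √Δ)/2 = (-9 ± 10.049876)/2, giving (tr M − √Δ)/2 = -9.5249 and (tr M + √Δ)/2 = 0.5249.

Eigenvalues sorted in increasing order: [-9.5249, 0.5249].


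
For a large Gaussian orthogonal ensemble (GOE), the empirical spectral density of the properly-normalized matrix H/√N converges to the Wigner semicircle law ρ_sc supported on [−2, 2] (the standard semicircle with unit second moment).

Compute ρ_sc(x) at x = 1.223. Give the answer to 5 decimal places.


ρ_sc(x) = (1/(2π)) √(4 − x²). With x = 1.223:
  4 − x² = 4 − (1.223)² = 4 − 1.495729 = 2.504271.
  √(4 − x²) = 1.582489.
  1/(2π) = 0.159155.
  ρ_sc(1.223) = 0.159155 · 1.582489 = 0.251861.

Rounded to 5 decimal places: ρ_sc(1.223) ≈ 0.25186.


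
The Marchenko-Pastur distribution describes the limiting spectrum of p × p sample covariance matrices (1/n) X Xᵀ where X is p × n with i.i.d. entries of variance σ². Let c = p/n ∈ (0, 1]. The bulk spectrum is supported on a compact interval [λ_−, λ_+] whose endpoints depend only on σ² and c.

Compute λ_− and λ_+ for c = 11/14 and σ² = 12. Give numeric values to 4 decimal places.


c = 11/14 = 0.785714; √c = 0.886405.
λ_− = σ² (1 − √c)² = 12 · (1 − 0.886405)² = 12 · (0.113595)² = 0.154845.
λ_+ = σ² (1 + √c)² = 12 · (1 + 0.886405)² = 12 · (1.886405)² = 42.702298.

Rounded to 4 decimal places: λ_− ≈ 0.1548, λ_+ ≈ 42.7023.


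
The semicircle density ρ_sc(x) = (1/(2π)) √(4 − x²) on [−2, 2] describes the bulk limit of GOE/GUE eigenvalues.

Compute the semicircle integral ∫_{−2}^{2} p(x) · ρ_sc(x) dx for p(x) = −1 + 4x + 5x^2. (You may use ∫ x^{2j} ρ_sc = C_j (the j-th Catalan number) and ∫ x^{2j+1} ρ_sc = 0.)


Write p(x) = Σ a_i x^i, split into monomials and integrate each against ρ_sc separately.
Using ∫ x^{2j} ρ_sc = C_j = (1/(j+1)) C(2j, j) (Catalan numbers) and ∫ x^{2j+1} ρ_sc = 0 (odd monomials vanish by symmetry):
  i = 0 (even): a_0 · C_{0} = -1 · 1 = -1
  i = 1 (odd): ∫ x^1 ρ_sc = 0 (vanishes)
  i = 2 (even): a_2 · C_{1} = 5 · 1 = 5

Summing the contributions: ∫_{−2}^{2} p(x) ρ_sc(x) dx = (-1) + 5 = 4.


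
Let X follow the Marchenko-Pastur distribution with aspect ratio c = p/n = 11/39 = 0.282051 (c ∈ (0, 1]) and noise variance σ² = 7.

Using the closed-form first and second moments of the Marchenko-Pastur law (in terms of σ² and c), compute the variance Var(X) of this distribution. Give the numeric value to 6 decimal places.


Recall the MP moments m_1 = E[X] = σ² and m_2 = E[X²] = σ⁴ (1 + c).
m_1 = E[X] = σ² = 7, so m_1² = 49.
m_2 = E[X²] = σ⁴ (1 + c) = 49 · (1 + 0.282051) = 49 · 1.282051 = 62.820513.
(Note m_2 − m_1² simplifies to c · σ⁴ = 0.282051 · 49.)

Var(X) = m_2 − m_1² = 62.820513 − 49 = 13.820513.


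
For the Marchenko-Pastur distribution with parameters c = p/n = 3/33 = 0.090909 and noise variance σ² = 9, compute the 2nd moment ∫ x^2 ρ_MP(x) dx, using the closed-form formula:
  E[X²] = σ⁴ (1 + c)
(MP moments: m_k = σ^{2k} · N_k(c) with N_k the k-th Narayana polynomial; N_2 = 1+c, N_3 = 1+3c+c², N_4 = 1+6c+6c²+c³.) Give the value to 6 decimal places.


E[X²] = σ⁴ (1 + c) (second MP moment). With σ² = 9 (so σ⁴ = 81) and c = 3/33 = 0.090909: E[X²] = 81 · (1 + 0.090909) = 81 · 1.090909.

So E[X^2] = 88.363636.


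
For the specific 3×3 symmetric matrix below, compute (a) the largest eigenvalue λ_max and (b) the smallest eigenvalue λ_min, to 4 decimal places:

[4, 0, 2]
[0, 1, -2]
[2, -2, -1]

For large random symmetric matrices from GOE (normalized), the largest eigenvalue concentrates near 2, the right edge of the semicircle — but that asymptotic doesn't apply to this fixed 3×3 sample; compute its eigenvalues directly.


Since M is real symmetric, all three eigenvalues are real; they are the roots of det(λI − M) = λ³ − (tr M) λ² + s λ − det M, where s is the sum of the principal 2×2 minors.
tr M = 4 + 1 + (-1) = 4.
s = (4·1 − 0²) + (4·(-1) − 2²) + (1·(-1) − (-2)²) = 4 + (-8) + (-5) = -9.
det M (expand along row 1) = 4·(-5) − 0·4 + 2·(-2) = -24.
Characteristic polynomial: λ³ − 4λ² − 9λ + 24 = 0.
Substitute λ = y + (tr M)/3 = y + 1.333333 to remove the quadratic term: y³ + p·y + q = 0 with p = s − (tr M)²/3 = -14.333333 and q = −2(tr M)³/27 + (tr M)·s/3 − det M = 7.259259.
Three real roots ⇒ use the trigonometric (Viète) form: r = 2√(−p/3) = 4.371626, φ = arccos(3q/(p·r)) = arccos(-0.347555) = 1.925758 rad.
y_k = r·cos(φ/3 − 2πk/3) for k = 0, 1, 2 gives y = 3.501445, 0.516048, -4.017493.
λ_k = y_k + 1.333333 gives λ = 4.8348, 1.8494, -2.6842 (check: the sum is 4.0000 = tr M).

Hence λ_max = 4.8348 and λ_min = -2.6842.


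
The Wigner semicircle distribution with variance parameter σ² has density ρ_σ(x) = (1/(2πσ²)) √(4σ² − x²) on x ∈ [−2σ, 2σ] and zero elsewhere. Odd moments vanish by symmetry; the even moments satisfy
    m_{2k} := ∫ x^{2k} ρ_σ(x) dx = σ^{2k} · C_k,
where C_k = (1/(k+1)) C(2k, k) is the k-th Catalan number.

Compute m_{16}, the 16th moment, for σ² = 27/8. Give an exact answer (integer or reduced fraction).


By the scaled semicircle moment identity, m_{2k} = σ^{2k} · C_k with k = 8.
C_8 = (1/(k+1)) · C(2k, k) = (1/9) · C(16, 8) = (1/9) · 12870 = 1430.
σ^{2k} = (σ²)^k = (27/8)^8 = 282429536481/16777216.

Therefore m_{16} = σ^{16} · C_8 = (282429536481/16777216) · 1430 = 201937118583915/8388608.


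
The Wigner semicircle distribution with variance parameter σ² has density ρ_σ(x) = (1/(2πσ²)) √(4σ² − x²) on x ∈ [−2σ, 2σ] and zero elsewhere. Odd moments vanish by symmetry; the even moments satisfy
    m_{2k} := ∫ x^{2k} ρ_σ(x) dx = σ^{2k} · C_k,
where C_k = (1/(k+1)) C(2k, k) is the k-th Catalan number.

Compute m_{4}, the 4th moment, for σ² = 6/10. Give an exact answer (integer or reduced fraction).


By the scaled semicircle moment identity, m_{2k} = σ^{2k} · C_k with k = 2.
C_2 = (1/(k+1)) · C(2k, k) = (1/3) · C(4, 2) = (1/3) · 6 = 2.
σ^{2k} = (σ²)^k = (6/10)^2 = 9/25.

Therefore m_{4} = σ^{4} · C_2 = (9/25) · 2 = 18/25.


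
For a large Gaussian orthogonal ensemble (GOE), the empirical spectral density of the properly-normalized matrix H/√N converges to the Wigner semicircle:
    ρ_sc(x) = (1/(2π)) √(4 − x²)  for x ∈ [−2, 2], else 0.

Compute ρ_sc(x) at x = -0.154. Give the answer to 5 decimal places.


ρ_sc(x) = (1/(2π)) √(4 − x²). With x = -0.154:
  4 − x² = 4 − (-0.154)² = 4 − 0.023716 = 3.976284.
  √(4 − x²) = 1.994062.
  1/(2π) = 0.159155.
  ρ_sc(-0.154) = 0.159155 · 1.994062 = 0.317365.

Rounded to 5 decimal places: ρ_sc(-0.154) ≈ 0.31736.


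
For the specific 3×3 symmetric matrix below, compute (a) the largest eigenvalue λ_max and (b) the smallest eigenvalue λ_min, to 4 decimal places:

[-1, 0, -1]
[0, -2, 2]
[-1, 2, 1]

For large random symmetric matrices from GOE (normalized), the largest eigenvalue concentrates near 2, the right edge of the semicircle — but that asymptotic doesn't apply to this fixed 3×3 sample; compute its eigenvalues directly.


Since M is real symmetric, all three eigenvalues are real; they are the roots of det(λI − M) = λ³ − (tr M) λ² + s λ − det M, where s is the sum of the principal 2×2 minors.
tr M = -1 + (-2) + 1 = -2.
s = ((-1)·(-2) − 0²) + ((-1)·1 − (-1)²) + ((-2)·1 − 2²) = 2 + (-2) + (-6) = -6.
det M (expand along row 1) = (-1)·(-6) − 0·2 + (-1)·(-2) = 8.
Characteristic polynomial: λ³ + 2λ² − 6λ − 8 = 0.
Substitute λ = y + (tr M)/3 = y − 0.666667 to remove the quadratic term: y³ + p·y + q = 0 with p = s − (tr M)²/3 = -7.333333 and q = −2(tr M)³/27 + (tr M)·s/3 − det M = -3.407407.
Three real roots ⇒ use the trigonometric (Viète) form: r = 2√(−p/3) = 3.126944, φ = arccos(3q/(p·r)) = arccos(0.445783) = 1.108747 rad.
y_k = r·cos(φ/3 − 2πk/3) for k = 0, 1, 2 gives y = 2.915807, -0.479699, -2.436108.
λ_k = y_k − 0.666667 gives λ = 2.2491, -1.1464, -3.1028 (check: the sum is -2.0000 = tr M).

Hence λ_max = 2.2491 and λ_min = -3.1028.


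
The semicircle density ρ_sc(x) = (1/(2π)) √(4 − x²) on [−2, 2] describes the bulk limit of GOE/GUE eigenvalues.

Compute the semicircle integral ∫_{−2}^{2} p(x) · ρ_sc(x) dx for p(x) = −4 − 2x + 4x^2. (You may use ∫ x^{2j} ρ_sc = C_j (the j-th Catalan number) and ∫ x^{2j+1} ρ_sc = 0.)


Write p(x) = Σ a_i x^i, split into monomials and integrate each against ρ_sc separately.
Using ∫ x^{2j} ρ_sc = C_j = (1/(j+1)) C(2j, j) (Catalan numbers) and ∫ x^{2j+1} ρ_sc = 0 (odd monomials vanish by symmetry):
  i = 0 (even): a_0 · C_{0} = -4 · 1 = -4
  i = 1 (odd): ∫ x^1 ρ_sc = 0 (vanishes)
  i = 2 (even): a_2 · C_{1} = 4 · 1 = 4

Summing the contributions: ∫_{−2}^{2} p(x) ρ_sc(x) dx = (-4) + 4 = 0.


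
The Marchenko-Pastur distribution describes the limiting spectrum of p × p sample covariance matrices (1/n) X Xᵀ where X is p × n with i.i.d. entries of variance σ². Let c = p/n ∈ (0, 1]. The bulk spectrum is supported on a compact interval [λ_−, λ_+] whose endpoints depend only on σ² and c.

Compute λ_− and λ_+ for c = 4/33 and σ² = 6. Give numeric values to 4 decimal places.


c = 4/33 = 0.121212; √c = 0.348155.
λ_− = σ² (1 − √c)² = 6 · (1 − 0.348155)² = 6 · (0.651845)² = 2.549409.
λ_+ = σ² (1 + √c)² = 6 · (1 + 0.348155)² = 6 · (1.348155)² = 10.905136.

Rounded to 4 decimal places: λ_− ≈ 2.5494, λ_+ ≈ 10.9051.


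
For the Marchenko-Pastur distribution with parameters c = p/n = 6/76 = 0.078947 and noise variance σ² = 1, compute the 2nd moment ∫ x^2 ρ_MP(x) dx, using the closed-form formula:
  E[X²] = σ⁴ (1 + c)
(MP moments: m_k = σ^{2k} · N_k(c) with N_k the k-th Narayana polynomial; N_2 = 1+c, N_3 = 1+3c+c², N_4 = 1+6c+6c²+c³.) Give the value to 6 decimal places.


E[X²] = σ⁴ (1 + c) (second MP moment). With σ² = 1 (so σ⁴ = 1) and c = 6/76 = 0.078947: E[X²] = 1 · (1 + 0.078947) = 1 · 1.078947.

So E[X^2] = 1.078947.


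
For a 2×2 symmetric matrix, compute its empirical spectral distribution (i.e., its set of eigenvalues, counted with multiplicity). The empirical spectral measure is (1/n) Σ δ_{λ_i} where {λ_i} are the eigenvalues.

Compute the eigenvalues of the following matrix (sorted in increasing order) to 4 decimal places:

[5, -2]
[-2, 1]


Since M is real symmetric, both eigenvalues are real; they are the roots of det(λI − M) = λ² − (tr M) λ + det M.
tr M = 5 + 1 = 6.
det M = 5·1 − (-2)² = 5 − 4 = 1.
Characteristic polynomial: λ² − 6λ + 1 = 0.
Discriminant Δ = (tr M)² − 4·det M = 36 − 4 = 32; √Δ = 5.656854.
λ = (tr M ± √Δ)/2 = (6 ± 5.656854)/2, giving (tr M − √Δ)/2 = 0.1716 and (tr M + √Δ)/2 = 5.8284.

Eigenvalues sorted in increasing order: [0.1716, 5.8284].


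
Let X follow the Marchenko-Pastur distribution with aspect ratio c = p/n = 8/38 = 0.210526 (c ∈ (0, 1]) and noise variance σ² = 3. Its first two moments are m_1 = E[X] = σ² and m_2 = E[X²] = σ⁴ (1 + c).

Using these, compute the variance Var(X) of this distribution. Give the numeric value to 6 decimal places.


m_1 = E[X] = σ² = 3, so m_1² = 9.
m_2 = E[X²] = σ⁴ (1 + c) = 9 · (1 + 0.210526) = 9 · 1.210526 = 10.894737.
(Note m_2 − m_1² simplifies to c · σ⁴ = 0.210526 · 9.)

Var(X) = m_2 − m_1² = 10.894737 − 9 = 1.894737.


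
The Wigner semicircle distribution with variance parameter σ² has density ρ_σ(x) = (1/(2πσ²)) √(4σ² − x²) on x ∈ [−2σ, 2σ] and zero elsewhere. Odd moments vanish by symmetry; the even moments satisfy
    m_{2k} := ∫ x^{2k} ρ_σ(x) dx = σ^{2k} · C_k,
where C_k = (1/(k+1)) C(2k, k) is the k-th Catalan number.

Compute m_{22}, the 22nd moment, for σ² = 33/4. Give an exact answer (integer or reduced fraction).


By the scaled semicircle moment identity, m_{2k} = σ^{2k} · C_k with k = 11.
C_11 = (1/(k+1)) · C(2k, k) = (1/12) · C(22, 11) = (1/12) · 705432 = 58786.
σ^{2k} = (σ²)^k = (33/4)^11 = 50542106513726817/4194304.

Therefore m_{22} = σ^{22} · C_11 = (50542106513726817/4194304) · 58786 = 1485584136757972332081/2097152.


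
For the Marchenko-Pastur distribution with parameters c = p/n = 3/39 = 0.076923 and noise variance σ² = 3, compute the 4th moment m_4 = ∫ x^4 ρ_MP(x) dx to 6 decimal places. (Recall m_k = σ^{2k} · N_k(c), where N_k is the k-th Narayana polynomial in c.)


E[X⁴] = σ⁸ (1 + 6c + 6c² + c³) (fourth MP moment). With σ² = 3 (so σ⁸ = 81) and c = 3/39 = 0.076923: E[X⁴] = 81 · (1 + 6·0.076923 + 6·(0.076923)² + (0.076923)³) = 81 · 1.497497.

So E[X^4] = 121.297223.


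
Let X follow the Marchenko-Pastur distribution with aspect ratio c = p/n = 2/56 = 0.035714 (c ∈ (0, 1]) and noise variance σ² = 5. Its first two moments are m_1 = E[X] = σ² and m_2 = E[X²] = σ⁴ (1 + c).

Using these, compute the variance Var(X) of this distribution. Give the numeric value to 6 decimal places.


m_1 = E[X] = σ² = 5, so m_1² = 25.
m_2 = E[X²] = σ⁴ (1 + c) = 25 · (1 + 0.035714) = 25 · 1.035714 = 25.892857.
(Note m_2 − m_1² simplifies to c · σ⁴ = 0.035714 · 25.)

Var(X) = m_2 − m_1² = 25.892857 − 25 = 0.892857.


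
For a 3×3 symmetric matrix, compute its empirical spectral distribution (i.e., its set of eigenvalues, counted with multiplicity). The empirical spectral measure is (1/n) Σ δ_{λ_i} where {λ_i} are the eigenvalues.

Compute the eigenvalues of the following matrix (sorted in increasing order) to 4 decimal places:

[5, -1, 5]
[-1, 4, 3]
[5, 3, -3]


Since M is real symmetric, all three eigenvalues are real; they are the roots of det(λI − M) = λ³ − (tr M) λ² + s λ − det M, where s is the sum of the principal 2×2 minors.
tr M = 5 + 4 + (-3) = 6.
s = (5·4 − (-1)²) + (5·(-3) − 5²) + (4·(-3) − 3²) = 19 + (-40) + (-21) = -42.
det M (expand along row 1) = 5·(-21) − (-1)·(-12) + 5·(-23) = -232.
Characteristic polynomial: λ³ − 6λ² − 42λ + 232 = 0.
Substitute λ = y + (tr M)/3 = y + 2.000000 to remove the quadratic term: y³ + p·y + q = 0 with p = s − (tr M)²/3 = -54.000000 and q = −2(tr M)³/27 + (tr M)·s/3 − det M = 132.000000.
Three real roots ⇒ use the trigonometric (Viète) form: r = 2√(−p/3) = 8.485281, φ = arccos(3q/(p·r)) = arccos(-0.864242) = 2.614437 rad.
y_k = r·cos(φ/3 − 2πk/3) for k = 0, 1, 2 gives y = 5.461936, 2.892682, -8.354618.
λ_k = y_k + 2.000000 gives λ = 7.4619, 4.8927, -6.3546 (check: the sum is 6.0000 = tr M).

Eigenvalues sorted in increasing order: [-6.3546, 4.8927, 7.4619].


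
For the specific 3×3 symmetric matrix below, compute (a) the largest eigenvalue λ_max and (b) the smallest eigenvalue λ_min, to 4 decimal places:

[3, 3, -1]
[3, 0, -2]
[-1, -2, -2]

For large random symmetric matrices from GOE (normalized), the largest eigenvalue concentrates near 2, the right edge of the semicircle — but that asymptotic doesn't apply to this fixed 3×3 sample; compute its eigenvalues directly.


Since M is real symmetric, all three eigenvalues are real; they are the roots of det(λI − M) = λ³ − (tr M) λ² + s λ − det M, where s is the sum of the principal 2×2 minors.
tr M = 3 + 0 + (-2) = 1.
s = (3·0 − 3²) + (3·(-2) − (-1)²) + (0·(-2) − (-2)²) = -9 + (-7) + (-4) = -20.
det M (expand along row 1) = 3·(-4) − 3·(-8) + (-1)·(-6) = 18.
Characteristic polynomial: λ³ − λ² − 20λ − 18 = 0.
Substitute λ = y + (tr M)/3 = y + 0.333333 to remove the quadratic term: y³ + p·y + q = 0 with p = s − (tr M)²/3 = -20.333333 and q = −2(tr M)³/27 + (tr M)·s/3 − det M = -24.740741.
Three real roots ⇒ use the trigonometric (Viète) form: r = 2√(−p/3) = 5.206833, φ = arccos(3q/(p·r)) = arccos(0.701054) = 0.793921 rad.
y_k = r·cos(φ/3 − 2πk/3) for k = 0, 1, 2 gives y = 5.025566, -1.333333, -3.692232.
λ_k = y_k + 0.333333 gives λ = 5.3589, -1.0000, -3.3589 (check: the sum is 1.0000 = tr M).

Hence λ_max = 5.3589 and λ_min = -3.3589.


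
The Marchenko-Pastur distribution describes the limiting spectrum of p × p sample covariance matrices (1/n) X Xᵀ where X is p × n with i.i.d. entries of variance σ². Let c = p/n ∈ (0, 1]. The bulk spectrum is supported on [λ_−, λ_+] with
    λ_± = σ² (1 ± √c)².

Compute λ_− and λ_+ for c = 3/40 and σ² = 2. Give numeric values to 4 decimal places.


c = 3/40 = 0.075000; √c = 0.273861.
λ_− = σ² (1 − √c)² = 2 · (1 − 0.273861)² = 2 · (0.726139)² = 1.054555.
λ_+ = σ² (1 + √c)² = 2 · (1 + 0.273861)² = 2 · (1.273861)² = 3.245445.

Rounded to 4 decimal places: λ_− ≈ 1.0546, λ_+ ≈ 3.2454.


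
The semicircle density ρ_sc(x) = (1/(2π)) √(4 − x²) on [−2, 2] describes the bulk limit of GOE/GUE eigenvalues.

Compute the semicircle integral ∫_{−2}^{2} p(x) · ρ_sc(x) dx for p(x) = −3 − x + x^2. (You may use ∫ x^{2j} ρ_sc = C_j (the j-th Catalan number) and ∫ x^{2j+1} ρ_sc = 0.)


Write p(x) = Σ a_i x^i, split into monomials and integrate each against ρ_sc separately.
Using ∫ x^{2j} ρ_sc = C_j = (1/(j+1)) C(2j, j) (Catalan numbers) and ∫ x^{2j+1} ρ_sc = 0 (odd monomials vanish by symmetry):
  i = 0 (even): a_0 · C_{0} = -3 · 1 = -3
  i = 1 (odd): ∫ x^1 ρ_sc = 0 (vanishes)
  i = 2 (even): a_2 · C_{1} = 1 · 1 = 1

Summing the contributions: ∫_{−2}^{2} p(x) ρ_sc(x) dx = (-3) + 1 = -2.


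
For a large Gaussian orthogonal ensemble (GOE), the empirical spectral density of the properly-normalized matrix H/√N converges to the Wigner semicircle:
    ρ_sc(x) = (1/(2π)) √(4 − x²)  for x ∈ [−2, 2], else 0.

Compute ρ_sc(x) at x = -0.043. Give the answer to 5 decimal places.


ρ_sc(x) = (1/(2π)) √(4 − x²). With x = -0.043:
  4 − x² = 4 − (-0.043)² = 4 − 0.001849 = 3.998151.
  √(4 − x²) = 1.999538.
  1/(2π) = 0.159155.
  ρ_sc(-0.043) = 0.159155 · 1.999538 = 0.318236.

Rounded to 5 decimal places: ρ_sc(-0.043) ≈ 0.31824.


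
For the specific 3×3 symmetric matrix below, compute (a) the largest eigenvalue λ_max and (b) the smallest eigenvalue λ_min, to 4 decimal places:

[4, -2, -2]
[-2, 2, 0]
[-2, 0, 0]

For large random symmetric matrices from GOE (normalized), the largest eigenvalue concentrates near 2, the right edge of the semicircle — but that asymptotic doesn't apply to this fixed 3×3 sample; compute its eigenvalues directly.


Since M is real symmetric, all three eigenvalues are real; they are the roots of det(λI − M) = λ³ − (tr M) λ² + s λ − det M, where s is the sum of the principal 2×2 minors.
tr M = 4 + 2 + 0 = 6.
s = (4·2 − (-2)²) + (4·0 − (-2)²) + (2·0 − 0²) = 4 + (-4) + 0 = 0.
det M (expand along row 1) = 4·0 − (-2)·0 + (-2)·4 = -8.
Characteristic polynomial: λ³ − 6λ² + 8 = 0.
Substitute λ = y + (tr M)/3 = y + 2.000000 to remove the quadratic term: y³ + p·y + q = 0 with p = s − (tr M)²/3 = -12.000000 and q = −2(tr M)³/27 + (tr M)·s/3 − det M = -8.000000.
Three real roots ⇒ use the trigonometric (Viète) form: r = 2√(−p/3) = 4.000000, φ = arccos(3q/(p·r)) = arccos(0.500000) = 1.047198 rad.
y_k = r·cos(φ/3 − 2πk/3) for k = 0, 1, 2 gives y = 3.758770, -0.694593, -3.064178.
λ_k = y_k + 2.000000 gives λ = 5.7588, 1.3054, -1.0642 (check: the sum is 6.0000 = tr M).

Hence λ_max = 5.7588 and λ_min = -1.0642.


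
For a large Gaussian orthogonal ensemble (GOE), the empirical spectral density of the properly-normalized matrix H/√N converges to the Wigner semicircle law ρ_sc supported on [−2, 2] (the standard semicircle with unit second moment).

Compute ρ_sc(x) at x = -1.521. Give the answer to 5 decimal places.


ρ_sc(x) = (1/(2π)) √(4 − x²). With x = -1.521:
  4 − x² = 4 − (-1.521)² = 4 − 2.313441 = 1.686559.
  √(4 − x²) = 1.298676.
  1/(2π) = 0.159155.
  ρ_sc(-1.521) = 0.159155 · 1.298676 = 0.206691.

Rounded to 5 decimal places: ρ_sc(-1.521) ≈ 0.20669.


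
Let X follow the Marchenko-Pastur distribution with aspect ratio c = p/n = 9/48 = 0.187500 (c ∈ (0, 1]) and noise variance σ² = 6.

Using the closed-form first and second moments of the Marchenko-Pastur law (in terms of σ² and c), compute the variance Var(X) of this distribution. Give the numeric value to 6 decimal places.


Recall the MP moments m_1 = E[X] = σ² and m_2 = E[X²] = σ⁴ (1 + c).
m_1 = E[X] = σ² = 6, so m_1² = 36.
m_2 = E[X²] = σ⁴ (1 + c) = 36 · (1 + 0.187500) = 36 · 1.187500 = 42.750000.
(Note m_2 − m_1² simplifies to c · σ⁴ = 0.187500 · 36.)

Var(X) = m_2 − m_1² = 42.750000 − 36 = 6.750000.


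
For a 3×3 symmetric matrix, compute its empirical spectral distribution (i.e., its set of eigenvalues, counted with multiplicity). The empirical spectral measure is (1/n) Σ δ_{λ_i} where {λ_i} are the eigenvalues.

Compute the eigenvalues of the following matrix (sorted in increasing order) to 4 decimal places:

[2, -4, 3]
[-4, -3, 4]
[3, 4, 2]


Since M is real symmetric, all three eigenvalues are real; they are the roots of det(λI − M) = λ³ − (tr M) λ² + s λ − det M, where s is the sum of the principal 2×2 minors.
tr M = 2 + (-3) + 2 = 1.
s = (2·(-3) − (-4)²) + (2·2 − 3²) + ((-3)·2 − 4²) = -22 + (-5) + (-22) = -49.
det M (expand along row 1) = 2·(-22) − (-4)·(-20) + 3·(-7) = -145.
Characteristic polynomial: λ³ − λ² − 49λ + 145 = 0.
Substitute λ = y + (tr M)/3 = y + 0.333333 to remove the quadratic term: y³ + p·y + q = 0 with p = s − (tr M)²/3 = -49.333333 and q = −2(tr M)³/27 + (tr M)·s/3 − det M = 128.592593.
Three real roots ⇒ use the trigonometric (Viète) form: r = 2√(−p/3) = 8.110350, φ = arccos(3q/(p·r)) = arccos(-0.964178) = 2.873123 rad.
y_k = r·cos(φ/3 − 2πk/3) for k = 0, 1, 2 gives y = 4.666667, 3.411229, -8.077896.
λ_k = y_k + 0.333333 gives λ = 5.0000, 3.7446, -7.7446 (check: the sum is 1.0000 = tr M).

Eigenvalues sorted in increasing order: [-7.7446, 3.7446, 5.0000].


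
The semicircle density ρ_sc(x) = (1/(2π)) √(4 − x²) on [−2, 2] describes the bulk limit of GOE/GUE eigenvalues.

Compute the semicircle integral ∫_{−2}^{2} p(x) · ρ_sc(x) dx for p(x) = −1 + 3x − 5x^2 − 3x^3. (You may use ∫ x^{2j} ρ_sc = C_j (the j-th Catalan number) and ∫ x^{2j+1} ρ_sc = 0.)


Write p(x) = Σ a_i x^i, split into monomials and integrate each against ρ_sc separately.
Using ∫ x^{2j} ρ_sc = C_j = (1/(j+1)) C(2j, j) (Catalan numbers) and ∫ x^{2j+1} ρ_sc = 0 (odd monomials vanish by symmetry):
  i = 0 (even): a_0 · C_{0} = -1 · 1 = -1
  i = 1 (odd): ∫ x^1 ρ_sc = 0 (vanishes)
  i = 2 (even): a_2 · C_{1} = -5 · 1 = -5
  i = 3 (odd): ∫ x^3 ρ_sc = 0 (vanishes)

Summing the contributions: ∫_{−2}^{2} p(x) ρ_sc(x) dx = (-1) + (-5) = -6.


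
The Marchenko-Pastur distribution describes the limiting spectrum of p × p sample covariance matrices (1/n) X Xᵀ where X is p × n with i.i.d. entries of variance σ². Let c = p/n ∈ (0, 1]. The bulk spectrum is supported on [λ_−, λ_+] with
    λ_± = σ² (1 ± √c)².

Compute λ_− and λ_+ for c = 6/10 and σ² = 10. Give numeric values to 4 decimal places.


c = 6/10 = 0.600000; √c = 0.774597.
λ_− = σ² (1 − √c)² = 10 · (1 − 0.774597)² = 10 · (0.225403)² = 0.508067.
λ_+ = σ² (1 + √c)² = 10 · (1 + 0.774597)² = 10 · (1.774597)² = 31.491933.

Rounded to 4 decimal places: λ_− ≈ 0.5081, λ_+ ≈ 31.4919.


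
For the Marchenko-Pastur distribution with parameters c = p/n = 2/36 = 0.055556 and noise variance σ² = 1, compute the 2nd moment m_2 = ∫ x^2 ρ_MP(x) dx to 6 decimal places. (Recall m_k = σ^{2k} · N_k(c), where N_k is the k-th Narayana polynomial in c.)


E[X²] = σ⁴ (1 + c) (second MP moment). With σ² = 1 (so σ⁴ = 1) and c = 2/36 = 0.055556: E[X²] = 1 · (1 + 0.055556) = 1 · 1.055556.

So E[X^2] = 1.055556.


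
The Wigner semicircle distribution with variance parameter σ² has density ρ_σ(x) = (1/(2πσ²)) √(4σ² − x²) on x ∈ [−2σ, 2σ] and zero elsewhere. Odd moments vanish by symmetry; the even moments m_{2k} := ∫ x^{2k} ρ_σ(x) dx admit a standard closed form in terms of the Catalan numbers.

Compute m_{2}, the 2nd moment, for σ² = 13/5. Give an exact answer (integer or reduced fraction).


By the scaled semicircle moment identity, m_{2k} = σ^{2k} · C_k with k = 1.
C_1 = (1/(k+1)) · C(2k, k) = (1/2) · C(2, 1) = (1/2) · 2 = 1.
σ^{2k} = (σ²)^k = (13/5)^1 = 13/5.

Therefore m_{2} = σ^{2} · C_1 = (13/5) · 1 = 13/5.


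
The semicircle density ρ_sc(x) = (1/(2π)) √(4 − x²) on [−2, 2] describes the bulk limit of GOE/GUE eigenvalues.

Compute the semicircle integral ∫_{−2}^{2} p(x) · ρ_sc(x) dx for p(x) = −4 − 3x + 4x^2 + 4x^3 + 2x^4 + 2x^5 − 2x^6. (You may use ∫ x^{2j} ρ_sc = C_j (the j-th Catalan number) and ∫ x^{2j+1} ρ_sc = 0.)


Write p(x) = Σ a_i x^i, split into monomials and integrate each against ρ_sc separately.
Using ∫ x^{2j} ρ_sc = C_j = (1/(j+1)) C(2j, j) (Catalan numbers) and ∫ x^{2j+1} ρ_sc = 0 (odd monomials vanish by symmetry):
  i = 0 (even): a_0 · C_{0} = -4 · 1 = -4
  i = 1 (odd): ∫ x^1 ρ_sc = 0 (vanishes)
  i = 2 (even): a_2 · C_{1} = 4 · 1 = 4
  i = 3 (odd): ∫ x^3 ρ_sc = 0 (vanishes)
  i = 4 (even): a_4 · C_{2} = 2 · 2 = 4
  i = 5 (odd): ∫ x^5 ρ_sc = 0 (vanishes)
  i = 6 (even): a_6 · C_{3} = -2 · 5 = -10

Summing the contributions: ∫_{−2}^{2} p(x) ρ_sc(x) dx = (-4) + 4 + 4 + (-10) = -6.


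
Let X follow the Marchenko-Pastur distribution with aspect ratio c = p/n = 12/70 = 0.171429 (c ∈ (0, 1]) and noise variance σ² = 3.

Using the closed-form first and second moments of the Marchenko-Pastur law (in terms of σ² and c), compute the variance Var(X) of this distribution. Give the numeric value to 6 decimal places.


Recall the MP moments m_1 = E[X] = σ² and m_2 = E[X²] = σ⁴ (1 + c).
m_1 = E[X] = σ² = 3, so m_1² = 9.
m_2 = E[X²] = σ⁴ (1 + c) = 9 · (1 + 0.171429) = 9 · 1.171429 = 10.542857.
(Note m_2 − m_1² simplifies to c · σ⁴ = 0.171429 · 9.)

Var(X) = m_2 − m_1² = 10.542857 − 9 = 1.542857.


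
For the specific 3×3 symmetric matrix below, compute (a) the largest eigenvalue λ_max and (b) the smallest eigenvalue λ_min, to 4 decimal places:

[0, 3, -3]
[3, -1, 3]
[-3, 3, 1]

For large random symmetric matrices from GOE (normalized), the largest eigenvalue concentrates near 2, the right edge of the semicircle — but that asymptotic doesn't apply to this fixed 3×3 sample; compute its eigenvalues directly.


Since M is real symmetric, all three eigenvalues are real; they are the roots of det(λI − M) = λ³ − (tr M) λ² + s λ − det M, where s is the sum of the principal 2×2 minors.
tr M = 0 + (-1) + 1 = 0.
s = (0·(-1) − 3²) + (0·1 − (-3)²) + ((-1)·1 − 3²) = -9 + (-9) + (-10) = -28.
det M (expand along row 1) = 0·(-10) − 3·12 + (-3)·6 = -54.
Characteristic polynomial: λ³ − 28λ + 54 = 0.
Substitute λ = y + (tr M)/3 = y + 0.000000 to remove the quadratic term: y³ + p·y + q = 0 with p = s − (tr M)²/3 = -28.000000 and q = −2(tr M)³/27 + (tr M)·s/3 − det M = 54.000000.
Three real roots ⇒ use the trigonometric (Viète) form: r = 2√(−p/3) = 6.110101, φ = arccos(3q/(p·r)) = arccos(-0.946910) = 2.814280 rad.
y_k = r·cos(φ/3 − 2πk/3) for k = 0, 1, 2 gives y = 3.613066, 2.460705, -6.073771.
λ_k = y_k + 0.000000 gives λ = 3.6131, 2.4607, -6.0738 (check: the sum is 0.0000 = tr M).

Hence λ_max = 3.6131 and λ_min = -6.0738.


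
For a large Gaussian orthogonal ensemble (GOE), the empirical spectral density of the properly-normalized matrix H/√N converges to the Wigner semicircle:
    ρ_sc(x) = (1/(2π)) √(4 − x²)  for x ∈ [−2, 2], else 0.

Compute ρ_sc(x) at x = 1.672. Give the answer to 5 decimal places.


ρ_sc(x) = (1/(2π)) √(4 − x²). With x = 1.672:
  4 − x² = 4 − (1.672)² = 4 − 2.795584 = 1.204416.
  √(4 − x²) = 1.097459.
  1/(2π) = 0.159155.
  ρ_sc(1.672) = 0.159155 · 1.097459 = 0.174666.

Rounded to 5 decimal places: ρ_sc(1.672) ≈ 0.17467.


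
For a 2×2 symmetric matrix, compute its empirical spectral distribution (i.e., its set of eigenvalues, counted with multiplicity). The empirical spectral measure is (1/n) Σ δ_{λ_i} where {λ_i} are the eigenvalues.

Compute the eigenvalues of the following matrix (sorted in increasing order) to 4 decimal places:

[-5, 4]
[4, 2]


Since M is real symmetric, both eigenvalues are real; they are the roots of det(λI − M) = λ² − (tr M) λ + det M.
tr M = -5 + 2 = -3.
det M = (-5)·2 − 4² = -10 − 16 = -26.
Characteristic polynomial: λ² + 3λ − 26 = 0.
Discriminant Δ = (tr M)² − 4·det M = 9 − (-104) = 113; √Δ = 10.630146.
λ = (tr M ± √Δ)/2 = (-3 ± 10.630146)/2, giving (tr M − √Δ)/2 = -6.8151 and (tr M + √Δ)/2 = 3.8151.

Eigenvalues sorted in increasing order: [-6.8151, 3.8151].


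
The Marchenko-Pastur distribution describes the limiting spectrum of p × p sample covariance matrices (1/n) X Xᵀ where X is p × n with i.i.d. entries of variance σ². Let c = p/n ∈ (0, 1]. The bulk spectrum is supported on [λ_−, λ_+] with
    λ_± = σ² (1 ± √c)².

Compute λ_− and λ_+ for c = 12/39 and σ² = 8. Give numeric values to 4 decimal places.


c = 12/39 = 0.307692; √c = 0.554700.
λ_− = σ² (1 − √c)² = 8 · (1 − 0.554700)² = 8 · (0.445300)² = 1.586335.
λ_+ = σ² (1 + √c)² = 8 · (1 + 0.554700)² = 8 · (1.554700)² = 19.336742.

Rounded to 4 decimal places: λ_− ≈ 1.5863, λ_+ ≈ 19.3367.


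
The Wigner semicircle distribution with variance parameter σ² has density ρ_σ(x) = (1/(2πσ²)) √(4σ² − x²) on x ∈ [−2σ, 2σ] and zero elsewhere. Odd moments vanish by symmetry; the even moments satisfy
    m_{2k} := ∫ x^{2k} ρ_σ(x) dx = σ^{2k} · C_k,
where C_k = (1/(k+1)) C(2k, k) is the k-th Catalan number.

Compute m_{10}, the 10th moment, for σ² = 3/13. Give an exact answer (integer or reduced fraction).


By the scaled semicircle moment identity, m_{2k} = σ^{2k} · C_k with k = 5.
C_5 = (1/(k+1)) · C(2k, k) = (1/6) · C(10, 5) = (1/6) · 252 = 42.
σ^{2k} = (σ²)^k = (3/13)^5 = 243/371293.

Therefore m_{10} = σ^{10} · C_5 = (243/371293) · 42 = 10206/371293.


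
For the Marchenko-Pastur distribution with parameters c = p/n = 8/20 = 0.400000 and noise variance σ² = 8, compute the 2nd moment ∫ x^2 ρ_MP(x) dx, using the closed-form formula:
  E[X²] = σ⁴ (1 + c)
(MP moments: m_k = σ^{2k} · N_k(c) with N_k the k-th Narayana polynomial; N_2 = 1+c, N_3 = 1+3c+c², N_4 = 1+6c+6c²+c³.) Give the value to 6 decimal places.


E[X²] = σ⁴ (1 + c) (second MP moment). With σ² = 8 (so σ⁴ = 64) and c = 8/20 = 0.400000: E[X²] = 64 · (1 + 0.400000) = 64 · 1.400000.

So E[X^2] = 89.600000.


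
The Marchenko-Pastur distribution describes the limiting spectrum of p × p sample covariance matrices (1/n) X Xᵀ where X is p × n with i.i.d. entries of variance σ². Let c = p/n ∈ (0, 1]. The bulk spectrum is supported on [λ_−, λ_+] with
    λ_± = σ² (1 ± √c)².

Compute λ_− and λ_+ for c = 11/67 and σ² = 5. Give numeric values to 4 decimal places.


c = 11/67 = 0.164179; √c = 0.405190.
λ_− = σ² (1 − √c)² = 5 · (1 − 0.405190)² = 5 · (0.594810)² = 1.768993.
λ_+ = σ² (1 + √c)² = 5 · (1 + 0.405190)² = 5 · (1.405190)² = 9.872798.

Rounded to 4 decimal places: λ_− ≈ 1.7690, λ_+ ≈ 9.8728.


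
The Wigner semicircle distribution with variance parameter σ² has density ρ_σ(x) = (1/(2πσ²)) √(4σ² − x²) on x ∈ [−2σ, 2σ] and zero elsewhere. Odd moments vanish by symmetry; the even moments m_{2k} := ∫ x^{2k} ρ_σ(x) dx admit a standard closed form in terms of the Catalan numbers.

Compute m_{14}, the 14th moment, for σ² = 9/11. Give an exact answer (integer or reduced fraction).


By the scaled semicircle moment identity, m_{2k} = σ^{2k} · C_k with k = 7.
C_7 = (1/(k+1)) · C(2k, k) = (1/8) · C(14, 7) = (1/8) · 3432 = 429.
σ^{2k} = (σ²)^k = (9/11)^7 = 4782969/19487171.

Therefore m_{14} = σ^{14} · C_7 = (4782969/19487171) · 429 = 186535791/1771561.


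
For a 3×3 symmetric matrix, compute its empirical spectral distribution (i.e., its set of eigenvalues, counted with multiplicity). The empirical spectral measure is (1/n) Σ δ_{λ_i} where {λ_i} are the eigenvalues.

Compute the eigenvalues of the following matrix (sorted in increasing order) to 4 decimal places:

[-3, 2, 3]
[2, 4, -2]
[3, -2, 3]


Since M is real symmetric, all three eigenvalues are real; they are the roots of det(λI − M) = λ³ − (tr M) λ² + s λ − det M, where s is the sum of the principal 2×2 minors.
tr M = -3 + 4 + 3 = 4.
s = ((-3)·4 − 2²) + ((-3)·3 − 3²) + (4·3 − (-2)²) = -16 + (-18) + 8 = -26.
det M (expand along row 1) = (-3)·8 − 2·12 + 3·(-16) = -96.
Characteristic polynomial: λ³ − 4λ² − 26λ + 96 = 0.
Substitute λ = y + (tr M)/3 = y + 1.333333 to remove the quadratic term: y³ + p·y + q = 0 with p = s − (tr M)²/3 = -31.333333 and q = −2(tr M)³/27 + (tr M)·s/3 − det M = 56.592593.
Three real roots ⇒ use the trigonometric (Viète) form: r = 2√(−p/3) = 6.463573, φ = arccos(3q/(p·r)) = arccos(-0.838304) = 2.564961 rad.
y_k = r·cos(φ/3 − 2πk/3) for k = 0, 1, 2 gives y = 4.241579, 2.102963, -6.344542.
λ_k = y_k + 1.333333 gives λ = 5.5749, 3.4363, -5.0112 (check: the sum is 4.0000 = tr M).

Eigenvalues sorted in increasing order: [-5.0112, 3.4363, 5.5749].


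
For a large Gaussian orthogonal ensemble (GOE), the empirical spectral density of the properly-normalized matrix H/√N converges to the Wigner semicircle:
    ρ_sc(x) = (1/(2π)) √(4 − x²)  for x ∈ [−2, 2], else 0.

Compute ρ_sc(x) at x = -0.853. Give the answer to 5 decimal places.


ρ_sc(x) = (1/(2π)) √(4 − x²). With x = -0.853:
  4 − x² = 4 − (-0.853)² = 4 − 0.727609 = 3.272391.
  √(4 − x²) = 1.808975.
  1/(2π) = 0.159155.
  ρ_sc(-0.853) = 0.159155 · 1.808975 = 0.287907.

Rounded to 5 decimal places: ρ_sc(-0.853) ≈ 0.28791.


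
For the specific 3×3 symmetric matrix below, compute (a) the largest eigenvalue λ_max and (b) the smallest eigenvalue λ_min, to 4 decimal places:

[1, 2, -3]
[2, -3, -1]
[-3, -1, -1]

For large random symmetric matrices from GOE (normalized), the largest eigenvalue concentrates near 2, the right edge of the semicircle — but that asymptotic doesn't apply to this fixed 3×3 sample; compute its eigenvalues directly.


Since M is real symmetric, all three eigenvalues are real; they are the roots of det(λI − M) = λ³ − (tr M) λ² + s λ − det M, where s is the sum of the principal 2×2 minors.
tr M = 1 + (-3) + (-1) = -3.
s = (1·(-3) − 2²) + (1·(-1) − (-3)²) + ((-3)·(-1) − (-1)²) = -7 + (-10) + 2 = -15.
det M (expand along row 1) = 1·2 − 2·(-5) + (-3)·(-11) = 45.
Characteristic polynomial: λ³ + 3λ² − 15λ − 45 = 0.
Substitute λ = y + (tr M)/3 = y − 1.000000 to remove the quadratic term: y³ + p·y + q = 0 with p = s − (tr M)²/3 = -18.000000 and q = −2(tr M)³/27 + (tr M)·s/3 − det M = -28.000000.
Three real roots ⇒ use the trigonometric (Viète) form: r = 2√(−p/3) = 4.898979, φ = arccos(3q/(p·r)) = arccos(0.952579) = 0.309193 rad.
y_k = r·cos(φ/3 − 2πk/3) for k = 0, 1, 2 gives y = 4.872983, -2.000000, -2.872983.
λ_k = y_k − 1.000000 gives λ = 3.8730, -3.0000, -3.8730 (check: the sum is -3.0000 = tr M).

Hence λ_max = 3.8730 and λ_min = -3.8730.


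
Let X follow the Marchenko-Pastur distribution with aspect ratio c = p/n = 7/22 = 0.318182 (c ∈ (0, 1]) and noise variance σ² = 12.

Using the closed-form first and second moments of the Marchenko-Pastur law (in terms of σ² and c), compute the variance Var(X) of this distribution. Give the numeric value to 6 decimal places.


Recall the MP moments m_1 = E[X] = σ² and m_2 = E[X²] = σ⁴ (1 + c).
m_1 = E[X] = σ² = 12, so m_1² = 144.
m_2 = E[X²] = σ⁴ (1 + c) = 144 · (1 + 0.318182) = 144 · 1.318182 = 189.818182.
(Note m_2 − m_1² simplifies to c · σ⁴ = 0.318182 · 144.)

Var(X) = m_2 − m_1² = 189.818182 − 144 = 45.818182.


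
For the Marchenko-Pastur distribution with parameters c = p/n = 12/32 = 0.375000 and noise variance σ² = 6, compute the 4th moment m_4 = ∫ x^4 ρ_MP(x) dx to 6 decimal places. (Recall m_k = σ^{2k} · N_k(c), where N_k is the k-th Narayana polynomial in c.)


E[X⁴] = σ⁸ (1 + 6c + 6c² + c³) (fourth MP moment). With σ² = 6 (so σ⁸ = 1296) and c = 12/32 = 0.375000: E[X⁴] = 1296 · (1 + 6·0.375000 + 6·(0.375000)² + (0.375000)³) = 1296 · 4.146484.

So E[X^4] = 5373.843750.


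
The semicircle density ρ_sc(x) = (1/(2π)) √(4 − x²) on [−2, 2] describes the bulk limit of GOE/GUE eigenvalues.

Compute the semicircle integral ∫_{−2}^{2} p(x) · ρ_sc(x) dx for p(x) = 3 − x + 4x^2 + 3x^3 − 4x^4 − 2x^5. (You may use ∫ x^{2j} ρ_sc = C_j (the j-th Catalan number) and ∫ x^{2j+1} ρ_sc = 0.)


Write p(x) = Σ a_i x^i, split into monomials and integrate each against ρ_sc separately.
Using ∫ x^{2j} ρ_sc = C_j = (1/(j+1)) C(2j, j) (Catalan numbers) and ∫ x^{2j+1} ρ_sc = 0 (odd monomials vanish by symmetry):
  i = 0 (even): a_0 · C_{0} = 3 · 1 = 3
  i = 1 (odd): ∫ x^1 ρ_sc = 0 (vanishes)
  i = 2 (even): a_2 · C_{1} = 4 · 1 = 4
  i = 3 (odd): ∫ x^3 ρ_sc = 0 (vanishes)
  i = 4 (even): a_4 · C_{2} = -4 · 2 = -8
  i = 5 (odd): ∫ x^5 ρ_sc = 0 (vanishes)

Summing the contributions: ∫_{−2}^{2} p(x) ρ_sc(x) dx = 3 + 4 + (-8) = -1.


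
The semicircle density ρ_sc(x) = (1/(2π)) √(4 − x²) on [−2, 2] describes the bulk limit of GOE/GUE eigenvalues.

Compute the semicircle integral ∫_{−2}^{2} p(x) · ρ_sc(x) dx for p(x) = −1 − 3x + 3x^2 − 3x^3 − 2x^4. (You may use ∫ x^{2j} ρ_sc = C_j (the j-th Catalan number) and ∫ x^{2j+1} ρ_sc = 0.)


Write p(x) = Σ a_i x^i, split into monomials and integrate each against ρ_sc separately.
Using ∫ x^{2j} ρ_sc = C_j = (1/(j+1)) C(2j, j) (Catalan numbers) and ∫ x^{2j+1} ρ_sc = 0 (odd monomials vanish by symmetry):
  i = 0 (even): a_0 · C_{0} = -1 · 1 = -1
  i = 1 (odd): ∫ x^1 ρ_sc = 0 (vanishes)
  i = 2 (even): a_2 · C_{1} = 3 · 1 = 3
  i = 3 (odd): ∫ x^3 ρ_sc = 0 (vanishes)
  i = 4 (even): a_4 · C_{2} = -2 · 2 = -4

Summing the contributions: ∫_{−2}^{2} p(x) ρ_sc(x) dx = (-1) + 3 + (-4) = -2.


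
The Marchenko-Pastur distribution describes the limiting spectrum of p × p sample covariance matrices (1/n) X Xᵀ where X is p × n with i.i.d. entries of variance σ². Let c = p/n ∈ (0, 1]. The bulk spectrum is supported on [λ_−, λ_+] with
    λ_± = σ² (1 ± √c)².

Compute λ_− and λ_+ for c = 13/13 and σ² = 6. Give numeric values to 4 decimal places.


c = 13/13 = 1.000000; √c = 1.000000.
λ_− = σ² (1 − √c)² = 6 · (1 − 1.000000)² = 6 · (0.000000)² = 0.000000.
λ_+ = σ² (1 + √c)² = 6 · (1 + 1.000000)² = 6 · (2.000000)² = 24.000000.

Rounded to 4 decimal places: λ_− ≈ 0.0000, λ_+ ≈ 24.0000.
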